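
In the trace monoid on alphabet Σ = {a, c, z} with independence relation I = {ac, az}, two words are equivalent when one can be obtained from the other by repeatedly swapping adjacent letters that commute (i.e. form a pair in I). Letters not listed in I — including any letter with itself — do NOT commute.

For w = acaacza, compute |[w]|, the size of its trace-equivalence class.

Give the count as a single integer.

0(a) covers ∅
1(c) covers ∅
2(a) covers 0:a
3(a) covers 2:a
4(c) covers 1:c
5(z) covers 4:c
6(a) covers 3:a
floor of heap: 0:a, 1:c
completions by unplaced set U, small U first (add the entries for U minus each lowest piece of U):
  |U|=1: {5}:1  {6}:1
  |U|=2: {3,6}:1  {4,5}:1  {5,6}:2
  |U|=3: {1,4,5}:1  {2,3,6}:1  {3,5,6}:3  {4,5,6}:3
  |U|=4: {0,2,3,6}:1  {1,4,5,6}:4  {2,3,5,6}:4  {3,4,5,6}:6
  |U|=5: {0,2,3,5,6}:5  {1,3,4,5,6}:10  {2,3,4,5,6}:10
  start at 0(a): 20
  start at 1(c): 15
sum over floor = 35

35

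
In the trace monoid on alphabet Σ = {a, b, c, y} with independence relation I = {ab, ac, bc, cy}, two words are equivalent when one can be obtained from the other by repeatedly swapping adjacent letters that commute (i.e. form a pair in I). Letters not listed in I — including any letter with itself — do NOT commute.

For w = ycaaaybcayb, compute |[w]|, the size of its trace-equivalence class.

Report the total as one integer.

drop 0:y onto floor
drop 1:c onto floor
drop 2:a onto {0:y}
drop 3:a onto {2:a}
drop 4:a onto {3:a}
drop 5:y onto {4:a}
drop 6:b onto {5:y}
drop 7:c onto {1:c}
drop 8:a onto {5:y}
drop 9:y onto {6:b, 8:a}
drop 10:b onto {9:y}
ground layer = {0:y, 1:c}
drop-orders for the pieces not yet dropped (sum over which currently-grounded one goes next):
  1 to go: {7} 1  {10} 1
  2 to go: {1,7} 1  {7,10} 2  {9,10} 1
  3 to go: {1,7,10} 3  {6,9,10} 1  {7,9,10} 3  {8,9,10} 1
  4 to go: {1,7,9,10} 6  {6,7,9,10} 4  {6,8,9,10} 2  {7,8,9,10} 4
  5 to go: {1,6,7,9,10} 10  {1,7,8,9,10} 10  {5,6,8,9,10} 2  {6,7,8,9,10} 10
  6 to go: {1,6,7,8,9,10} 30  {4,5,6,8,9,10} 2  {5,6,7,8,9,10} 12
  7 to go: {1,5,6,7,8,9,10} 42  {3,4,5,6,8,9,10} 2  {4,5,6,7,8,9,10} 14
  8 to go: {1,4,5,6,7,8,9,10} 56  {2,3,4,5,6,8,9,10} 2  {3,4,5,6,7,8,9,10} 16
  9 to go: {0,2,3,4,5,6,8,9,10} 2  {1,3,4,5,6,7,8,9,10} 72  {2,3,4,5,6,7,8,9,10} 18
  if 0:y drops first: 90 orders
  if 1:c drops first: 20 orders
heap linearizations: 110

110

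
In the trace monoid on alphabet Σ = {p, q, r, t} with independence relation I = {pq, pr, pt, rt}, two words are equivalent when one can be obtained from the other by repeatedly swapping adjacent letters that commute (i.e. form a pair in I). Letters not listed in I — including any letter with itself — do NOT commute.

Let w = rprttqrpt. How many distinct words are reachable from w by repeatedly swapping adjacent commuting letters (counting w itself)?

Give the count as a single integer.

#0=r has no predecessor
#1=p has no predecessor
#2=r depends on [0:r]
#3=t has no predecessor
#4=t depends on [3:t]
#5=q depends on [2:r, 4:t]
#6=r depends on [5:q]
#7=p depends on [1:p]
#8=t depends on [5:q]
sources: [0:r, 1:p, 3:t]
N(rest) = Σ N(rest − s) over sources s of rest; N(one piece) = 1:
  size 1 → [6]=1  [7]=1  [8]=1
  size 2 → [1,7]=1  [6,7]=2  [6,8]=2  [7,8]=2
  size 3 → [1,6,7]=3  [1,7,8]=3  [5,6,8]=2  [6,7,8]=6
  size 4 → [1,6,7,8]=12  [2,5,6,8]=2  [4,5,6,8]=2  [5,6,7,8]=8
  size 5 → [0,2,5,6,8]=2  [1,5,6,7,8]=20  [2,4,5,6,8]=4  [2,5,6,7,8]=10  [3,4,5,6,8]=2  [4,5,6,7,8]=10
  size 6 → [0,2,4,5,6,8]=6  [0,2,5,6,7,8]=12  [1,2,5,6,7,8]=30  [1,4,5,6,7,8]=30  [2,3,4,5,6,8]=6  [2,4,5,6,7,8]=24  [3,4,5,6,7,8]=12
  size 7 → [0,1,2,5,6,7,8]=42  [0,2,3,4,5,6,8]=12  [0,2,4,5,6,7,8]=42  [1,2,4,5,6,7,8]=84  [1,3,4,5,6,7,8]=42  [2,3,4,5,6,7,8]=42
  first=0(r) contributes 168
  first=1(p) contributes 96
  first=3(t) contributes 168
|[w]| = 432

432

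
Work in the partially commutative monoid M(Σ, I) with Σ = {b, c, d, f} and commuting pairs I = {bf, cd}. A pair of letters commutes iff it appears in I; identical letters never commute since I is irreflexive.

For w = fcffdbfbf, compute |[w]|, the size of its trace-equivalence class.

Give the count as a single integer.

0(f) covers ∅
1(c) covers 0:f
2(f) covers 1:c
3(f) covers 2:f
4(d) covers 3:f
5(b) covers 4:d
6(f) covers 4:d
7(b) covers 5:b
8(f) covers 6:f
floor of heap: 0:f
completions by unplaced set U, small U first (add the entries for U minus each lowest piece of U):
  |U|=1: {7}:1  {8}:1
  |U|=2: {5,7}:1  {6,8}:1  {7,8}:2
  |U|=3: {5,7,8}:3  {6,7,8}:3
  |U|=4: {5,6,7,8}:6
  |U|=5: {4,5,6,7,8}:6
  |U|=6: {3,4,5,6,7,8}:6
  |U|=7: {2,3,4,5,6,7,8}:6
  start at 0(f): 6

6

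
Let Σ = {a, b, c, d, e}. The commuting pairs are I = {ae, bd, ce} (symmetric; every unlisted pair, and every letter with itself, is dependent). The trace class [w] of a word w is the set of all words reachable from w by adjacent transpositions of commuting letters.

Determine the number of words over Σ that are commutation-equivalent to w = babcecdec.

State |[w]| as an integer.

0(b) covers ∅
1(a) covers 0:b
2(b) covers 1:a
3(c) covers 2:b
4(e) covers 2:b
5(c) covers 3:c
6(d) covers 4:e, 5:c
7(e) covers 6:d
8(c) covers 6:d
floor of heap: 0:b
completions by unplaced set U, small U first (add the entries for U minus each lowest piece of U):
  |U|=1: {7}:1  {8}:1
  |U|=2: {7,8}:2
  |U|=3: {6,7,8}:2
  |U|=4: {4,6,7,8}:2  {5,6,7,8}:2
  |U|=5: {3,5,6,7,8}:2  {4,5,6,7,8}:4
  |U|=6: {3,4,5,6,7,8}:6
  |U|=7: {2,3,4,5,6,7,8}:6
  start at 0(b): 6

6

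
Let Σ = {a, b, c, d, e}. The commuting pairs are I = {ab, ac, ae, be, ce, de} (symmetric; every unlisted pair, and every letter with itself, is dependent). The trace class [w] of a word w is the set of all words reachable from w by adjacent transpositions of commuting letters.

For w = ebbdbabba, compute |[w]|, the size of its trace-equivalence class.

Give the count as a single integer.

0(e) covers ∅
1(b) covers ∅
2(b) covers 1:b
3(d) covers 2:b
4(b) covers 3:d
5(a) covers 3:d
6(b) covers 4:b
7(b) covers 6:b
8(a) covers 5:a
floor of heap: 0:e, 1:b
completions by unplaced set U, small U first (add the entries for U minus each lowest piece of U):
  |U|=1: {0}:1  {7}:1  {8}:1
  |U|=2: {0,7}:2  {0,8}:2  {5,8}:1  {6,7}:1  {7,8}:2
  |U|=3: {0,5,8}:3  {0,6,7}:3  {0,7,8}:6  {4,6,7}:1  {5,7,8}:3  {6,7,8}:3
  |U|=4: {0,4,6,7}:4  {0,5,7,8}:12  {0,6,7,8}:12  {4,6,7,8}:4  {5,6,7,8}:6
  |U|=5: {0,4,6,7,8}:20  {0,5,6,7,8}:30  {4,5,6,7,8}:10
  |U|=6: {0,4,5,6,7,8}:60  {3,4,5,6,7,8}:10
  |U|=7: {0,3,4,5,6,7,8}:70  {2,3,4,5,6,7,8}:10
  start at 0(e): 10
  start at 1(b): 80
sum over floor = 90

90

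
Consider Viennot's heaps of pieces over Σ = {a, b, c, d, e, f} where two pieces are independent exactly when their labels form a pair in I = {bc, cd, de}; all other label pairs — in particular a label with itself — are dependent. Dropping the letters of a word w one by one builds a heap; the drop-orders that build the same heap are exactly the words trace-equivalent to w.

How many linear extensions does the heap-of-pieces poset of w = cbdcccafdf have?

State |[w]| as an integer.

15

drop 0:c onto floor
drop 1:b onto floor
drop 2:d onto {1:b}
drop 3:c onto {0:c}
drop 4:c onto {3:c}
drop 5:c onto {4:c}
drop 6:a onto {2:d, 5:c}
drop 7:f onto {6:a}
drop 8:d onto {7:f}
drop 9:f onto {8:d}
ground layer = {0:c, 1:b}
drop-orders for the pieces not yet dropped (sum over which currently-grounded one goes next):
  1 to go: {9} 1
  2 to go: {8,9} 1
  3 to go: {7,8,9} 1
  4 to go: {6,7,8,9} 1
  5 to go: {2,6,7,8,9} 1  {5,6,7,8,9} 1
  6 to go: {1,2,6,7,8,9} 1  {2,5,6,7,8,9} 2  {4,5,6,7,8,9} 1
  7 to go: {1,2,5,6,7,8,9} 3  {2,4,5,6,7,8,9} 3  {3,4,5,6,7,8,9} 1
  8 to go: {0,3,4,5,6,7,8,9} 1  {1,2,4,5,6,7,8,9} 6  {2,3,4,5,6,7,8,9} 4
  if 0:c drops first: 10 orders
  if 1:b drops first: 5 orders
heap linearizations: 15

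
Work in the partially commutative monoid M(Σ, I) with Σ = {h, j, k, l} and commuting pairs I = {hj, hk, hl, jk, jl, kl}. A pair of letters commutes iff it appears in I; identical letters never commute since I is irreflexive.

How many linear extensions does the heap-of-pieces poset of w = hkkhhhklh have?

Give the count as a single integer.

504

piece 0:h — minimal
piece 1:k — minimal
piece 2:k rests on {1:k}
piece 3:h rests on {0:h}
piece 4:h rests on {3:h}
piece 5:h rests on {4:h}
piece 6:k rests on {2:k}
piece 7:l — minimal
piece 8:h rests on {5:h}
minimal pieces: {0:h, 1:k, 7:l}
ways to finish when only these pieces remain (= sum over removing one remaining piece with nothing left below it):
  1 left: {6}→1  {7}→1  {8}→1
  2 left: {2,6}→1  {5,8}→1  {6,7}→2  {6,8}→2  {7,8}→2
  3 left: {1,2,6}→1  {2,6,7}→3  {2,6,8}→3  {4,5,8}→1  {5,6,8}→3  {5,7,8}→3  {6,7,8}→6
  4 left: {1,2,6,7}→4  {1,2,6,8}→4  {2,5,6,8}→6  {2,6,7,8}→12  {3,4,5,8}→1  {4,5,6,8}→4  {4,5,7,8}→4  {5,6,7,8}→12
  5 left: {0,3,4,5,8}→1  {1,2,5,6,8}→10  {1,2,6,7,8}→20  {2,4,5,6,8}→10  {2,5,6,7,8}→30  {3,4,5,6,8}→5  {3,4,5,7,8}→5  {4,5,6,7,8}→20
  6 left: {0,3,4,5,6,8}→6  {0,3,4,5,7,8}→6  {1,2,4,5,6,8}→20  {1,2,5,6,7,8}→60  {2,3,4,5,6,8}→15  {2,4,5,6,7,8}→60  {3,4,5,6,7,8}→30
  7 left: {0,2,3,4,5,6,8}→21  {0,3,4,5,6,7,8}→42  {1,2,3,4,5,6,8}→35  {1,2,4,5,6,7,8}→140  {2,3,4,5,6,7,8}→105
  placing 0:h first → 280 extensions
  placing 1:k first → 168 extensions
  placing 7:l first → 56 extensions
total linear extensions = 504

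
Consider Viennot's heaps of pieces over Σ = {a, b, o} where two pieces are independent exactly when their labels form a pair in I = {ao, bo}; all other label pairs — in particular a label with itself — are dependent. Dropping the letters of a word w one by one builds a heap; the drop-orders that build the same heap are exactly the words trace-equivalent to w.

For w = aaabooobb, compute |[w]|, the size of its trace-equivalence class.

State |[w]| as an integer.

84

0(a) covers ∅
1(a) covers 0:a
2(a) covers 1:a
3(b) covers 2:a
4(o) covers ∅
5(o) covers 4:o
6(o) covers 5:o
7(b) covers 3:b
8(b) covers 7:b
floor of heap: 0:a, 4:o
completions by unplaced set U, small U first (add the entries for U minus each lowest piece of U):
  |U|=1: {6}:1  {8}:1
  |U|=2: {5,6}:1  {6,8}:2  {7,8}:1
  |U|=3: {3,7,8}:1  {4,5,6}:1  {5,6,8}:3  {6,7,8}:3
  |U|=4: {2,3,7,8}:1  {3,6,7,8}:4  {4,5,6,8}:4  {5,6,7,8}:6
  |U|=5: {1,2,3,7,8}:1  {2,3,6,7,8}:5  {3,5,6,7,8}:10  {4,5,6,7,8}:10
  |U|=6: {0,1,2,3,7,8}:1  {1,2,3,6,7,8}:6  {2,3,5,6,7,8}:15  {3,4,5,6,7,8}:20
  |U|=7: {0,1,2,3,6,7,8}:7  {1,2,3,5,6,7,8}:21  {2,3,4,5,6,7,8}:35
  start at 0(a): 56
  start at 4(o): 28
sum over floor = 84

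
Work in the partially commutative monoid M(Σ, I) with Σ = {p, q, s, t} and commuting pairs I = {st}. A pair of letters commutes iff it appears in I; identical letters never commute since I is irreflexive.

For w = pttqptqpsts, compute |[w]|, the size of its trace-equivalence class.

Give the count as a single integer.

3

#0=p has no predecessor
#1=t depends on [0:p]
#2=t depends on [1:t]
#3=q depends on [2:t]
#4=p depends on [3:q]
#5=t depends on [4:p]
#6=q depends on [5:t]
#7=p depends on [6:q]
#8=s depends on [7:p]
#9=t depends on [7:p]
#10=s depends on [8:s]
sources: [0:p]
N(rest) = Σ N(rest − s) over sources s of rest; N(one piece) = 1:
  size 1 → [9]=1  [10]=1
  size 2 → [8,10]=1  [9,10]=2
  size 3 → [8,9,10]=3
  size 4 → [7,8,9,10]=3
  size 5 → [6,7,8,9,10]=3
  size 6 → [5,6,7,8,9,10]=3
  size 7 → [4,5,6,7,8,9,10]=3
  size 8 → [3,4,5,6,7,8,9,10]=3
  size 9 → [2,3,4,5,6,7,8,9,10]=3
  first=0(p) contributes 3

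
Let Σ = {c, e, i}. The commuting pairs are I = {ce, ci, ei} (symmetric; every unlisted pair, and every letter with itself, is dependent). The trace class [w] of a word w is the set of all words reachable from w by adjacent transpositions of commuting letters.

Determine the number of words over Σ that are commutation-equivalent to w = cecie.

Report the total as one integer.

30

drop 0:c onto floor
drop 1:e onto floor
drop 2:c onto {0:c}
drop 3:i onto floor
drop 4:e onto {1:e}
ground layer = {0:c, 1:e, 3:i}
drop-orders for the pieces not yet dropped (sum over which currently-grounded one goes next):
  1 to go: {2} 1  {3} 1  {4} 1
  2 to go: {0,2} 1  {1,4} 1  {2,3} 2  {2,4} 2  {3,4} 2
  3 to go: {0,2,3} 3  {0,2,4} 3  {1,2,4} 3  {1,3,4} 3  {2,3,4} 6
  if 0:c drops first: 12 orders
  if 1:e drops first: 12 orders
  if 3:i drops first: 6 orders
heap linearizations: 30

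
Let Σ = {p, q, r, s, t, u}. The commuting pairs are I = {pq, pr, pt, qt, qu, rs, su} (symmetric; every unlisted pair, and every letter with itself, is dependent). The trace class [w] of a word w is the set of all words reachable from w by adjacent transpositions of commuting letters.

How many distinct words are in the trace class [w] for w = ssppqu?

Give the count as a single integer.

#0=s has no predecessor
#1=s depends on [0:s]
#2=p depends on [1:s]
#3=p depends on [2:p]
#4=q depends on [1:s]
#5=u depends on [3:p]
sources: [0:s]
N(rest) = Σ N(rest − s) over sources s of rest; N(one piece) = 1:
  size 1 → [4]=1  [5]=1
  size 2 → [3,5]=1  [4,5]=2
  size 3 → [2,3,5]=1  [3,4,5]=3
  size 4 → [2,3,4,5]=4
  first=0(s) contributes 4

4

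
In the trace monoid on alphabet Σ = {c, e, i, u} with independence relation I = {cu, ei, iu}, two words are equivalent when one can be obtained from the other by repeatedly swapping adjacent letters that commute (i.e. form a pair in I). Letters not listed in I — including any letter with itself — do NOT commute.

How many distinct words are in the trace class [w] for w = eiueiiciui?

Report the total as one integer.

95

0(e) covers ∅
1(i) covers ∅
2(u) covers 0:e
3(e) covers 2:u
4(i) covers 1:i
5(i) covers 4:i
6(c) covers 3:e, 5:i
7(i) covers 6:c
8(u) covers 3:e
9(i) covers 7:i
floor of heap: 0:e, 1:i
completions by unplaced set U, small U first (add the entries for U minus each lowest piece of U):
  |U|=1: {8}:1  {9}:1
  |U|=2: {7,9}:1  {8,9}:2
  |U|=3: {6,7,9}:1  {7,8,9}:3
  |U|=4: {5,6,7,9}:1  {6,7,8,9}:4
  |U|=5: {3,6,7,8,9}:4  {4,5,6,7,9}:1  {5,6,7,8,9}:5
  |U|=6: {1,4,5,6,7,9}:1  {2,3,6,7,8,9}:4  {3,5,6,7,8,9}:9  {4,5,6,7,8,9}:6
  |U|=7: {0,2,3,6,7,8,9}:4  {1,4,5,6,7,8,9}:7  {2,3,5,6,7,8,9}:13  {3,4,5,6,7,8,9}:15
  |U|=8: {0,2,3,5,6,7,8,9}:17  {1,3,4,5,6,7,8,9}:22  {2,3,4,5,6,7,8,9}:28
  start at 0(e): 50
  start at 1(i): 45
sum over floor = 95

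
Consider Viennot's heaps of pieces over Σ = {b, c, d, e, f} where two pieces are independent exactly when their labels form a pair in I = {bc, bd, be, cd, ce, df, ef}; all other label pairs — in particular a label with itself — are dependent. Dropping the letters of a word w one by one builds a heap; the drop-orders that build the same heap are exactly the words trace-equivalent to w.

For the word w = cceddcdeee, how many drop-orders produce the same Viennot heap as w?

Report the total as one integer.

120

0(c) covers ∅
1(c) covers 0:c
2(e) covers ∅
3(d) covers 2:e
4(d) covers 3:d
5(c) covers 1:c
6(d) covers 4:d
7(e) covers 6:d
8(e) covers 7:e
9(e) covers 8:e
floor of heap: 0:c, 2:e
completions by unplaced set U, small U first (add the entries for U minus each lowest piece of U):
  |U|=1: {5}:1  {9}:1
  |U|=2: {1,5}:1  {5,9}:2  {8,9}:1
  |U|=3: {0,1,5}:1  {1,5,9}:3  {5,8,9}:3  {7,8,9}:1
  |U|=4: {0,1,5,9}:4  {1,5,8,9}:6  {5,7,8,9}:4  {6,7,8,9}:1
  |U|=5: {0,1,5,8,9}:10  {1,5,7,8,9}:10  {4,6,7,8,9}:1  {5,6,7,8,9}:5
  |U|=6: {0,1,5,7,8,9}:20  {1,5,6,7,8,9}:15  {3,4,6,7,8,9}:1  {4,5,6,7,8,9}:6
  |U|=7: {0,1,5,6,7,8,9}:35  {1,4,5,6,7,8,9}:21  {2,3,4,6,7,8,9}:1  {3,4,5,6,7,8,9}:7
  |U|=8: {0,1,4,5,6,7,8,9}:56  {1,3,4,5,6,7,8,9}:28  {2,3,4,5,6,7,8,9}:8
  start at 0(c): 36
  start at 2(e): 84
sum over floor = 120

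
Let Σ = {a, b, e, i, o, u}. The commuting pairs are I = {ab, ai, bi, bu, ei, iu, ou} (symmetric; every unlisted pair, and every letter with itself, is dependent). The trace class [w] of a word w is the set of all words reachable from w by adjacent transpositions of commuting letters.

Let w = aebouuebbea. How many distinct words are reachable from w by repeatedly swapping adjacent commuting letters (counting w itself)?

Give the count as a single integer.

drop 0:a onto floor
drop 1:e onto {0:a}
drop 2:b onto {1:e}
drop 3:o onto {2:b}
drop 4:u onto {1:e}
drop 5:u onto {4:u}
drop 6:e onto {3:o, 5:u}
drop 7:b onto {6:e}
drop 8:b onto {7:b}
drop 9:e onto {8:b}
drop 10:a onto {9:e}
ground layer = {0:a}
drop-orders for the pieces not yet dropped (sum over which currently-grounded one goes next):
  1 to go: {10} 1
  2 to go: {9,10} 1
  3 to go: {8,9,10} 1
  4 to go: {7,8,9,10} 1
  5 to go: {6,7,8,9,10} 1
  6 to go: {3,6,7,8,9,10} 1  {5,6,7,8,9,10} 1
  7 to go: {2,3,6,7,8,9,10} 1  {3,5,6,7,8,9,10} 2  {4,5,6,7,8,9,10} 1
  8 to go: {2,3,5,6,7,8,9,10} 3  {3,4,5,6,7,8,9,10} 3
  9 to go: {2,3,4,5,6,7,8,9,10} 6
  if 0:a drops first: 6 orders

6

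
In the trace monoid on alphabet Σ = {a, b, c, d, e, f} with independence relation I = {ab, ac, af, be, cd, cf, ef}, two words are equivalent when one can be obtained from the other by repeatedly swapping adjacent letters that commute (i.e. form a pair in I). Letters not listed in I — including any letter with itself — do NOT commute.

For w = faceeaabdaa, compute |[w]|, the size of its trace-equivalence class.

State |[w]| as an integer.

52

drop 0:f onto floor
drop 1:a onto floor
drop 2:c onto floor
drop 3:e onto {1:a, 2:c}
drop 4:e onto {3:e}
drop 5:a onto {4:e}
drop 6:a onto {5:a}
drop 7:b onto {0:f, 2:c}
drop 8:d onto {6:a, 7:b}
drop 9:a onto {8:d}
drop 10:a onto {9:a}
ground layer = {0:f, 1:a, 2:c}
drop-orders for the pieces not yet dropped (sum over which currently-grounded one goes next):
  1 to go: {10} 1
  2 to go: {9,10} 1
  3 to go: {8,9,10} 1
  4 to go: {6,8,9,10} 1  {7,8,9,10} 1
  5 to go: {0,7,8,9,10} 1  {5,6,8,9,10} 1  {6,7,8,9,10} 2
  6 to go: {0,6,7,8,9,10} 3  {4,5,6,8,9,10} 1  {5,6,7,8,9,10} 3
  7 to go: {0,5,6,7,8,9,10} 6  {3,4,5,6,8,9,10} 1  {4,5,6,7,8,9,10} 4
  8 to go: {0,4,5,6,7,8,9,10} 10  {1,3,4,5,6,8,9,10} 1  {3,4,5,6,7,8,9,10} 5
  9 to go: {0,3,4,5,6,7,8,9,10} 15  {1,3,4,5,6,7,8,9,10} 6  {2,3,4,5,6,7,8,9,10} 5
  if 0:f drops first: 11 orders
  if 1:a drops first: 20 orders
  if 2:c drops first: 21 orders
heap linearizations: 52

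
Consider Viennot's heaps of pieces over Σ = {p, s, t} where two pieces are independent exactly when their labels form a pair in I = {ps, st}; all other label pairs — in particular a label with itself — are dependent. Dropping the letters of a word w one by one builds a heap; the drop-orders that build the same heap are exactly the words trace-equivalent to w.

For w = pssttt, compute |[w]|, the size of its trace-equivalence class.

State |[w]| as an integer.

15

drop 0:p onto floor
drop 1:s onto floor
drop 2:s onto {1:s}
drop 3:t onto {0:p}
drop 4:t onto {3:t}
drop 5:t onto {4:t}
ground layer = {0:p, 1:s}
drop-orders for the pieces not yet dropped (sum over which currently-grounded one goes next):
  1 to go: {2} 1  {5} 1
  2 to go: {1,2} 1  {2,5} 2  {4,5} 1
  3 to go: {1,2,5} 3  {2,4,5} 3  {3,4,5} 1
  4 to go: {0,3,4,5} 1  {1,2,4,5} 6  {2,3,4,5} 4
  if 0:p drops first: 10 orders
  if 1:s drops first: 5 orders
heap linearizations: 15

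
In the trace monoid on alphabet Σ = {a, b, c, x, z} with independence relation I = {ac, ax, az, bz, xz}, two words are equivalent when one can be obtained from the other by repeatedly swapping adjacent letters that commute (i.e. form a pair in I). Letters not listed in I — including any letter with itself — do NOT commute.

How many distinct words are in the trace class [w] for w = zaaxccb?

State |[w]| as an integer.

30

piece 0:z — minimal
piece 1:a — minimal
piece 2:a rests on {1:a}
piece 3:x — minimal
piece 4:c rests on {0:z, 3:x}
piece 5:c rests on {4:c}
piece 6:b rests on {2:a, 5:c}
minimal pieces: {0:z, 1:a, 3:x}
ways to finish when only these pieces remain (= sum over removing one remaining piece with nothing left below it):
  1 left: {6}→1
  2 left: {2,6}→1  {5,6}→1
  3 left: {1,2,6}→1  {2,5,6}→2  {4,5,6}→1
  4 left: {0,4,5,6}→1  {1,2,5,6}→3  {2,4,5,6}→3  {3,4,5,6}→1
  5 left: {0,2,4,5,6}→4  {0,3,4,5,6}→2  {1,2,4,5,6}→6  {2,3,4,5,6}→4
  placing 0:z first → 10 extensions
  placing 1:a first → 10 extensions
  placing 3:x first → 10 extensions
total linear extensions = 30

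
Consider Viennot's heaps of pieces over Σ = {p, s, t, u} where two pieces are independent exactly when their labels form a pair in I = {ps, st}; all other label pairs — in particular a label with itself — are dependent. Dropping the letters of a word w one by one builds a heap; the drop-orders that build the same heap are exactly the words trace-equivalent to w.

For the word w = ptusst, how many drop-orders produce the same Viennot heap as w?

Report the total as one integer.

0(p) covers ∅
1(t) covers 0:p
2(u) covers 1:t
3(s) covers 2:u
4(s) covers 3:s
5(t) covers 2:u
floor of heap: 0:p
completions by unplaced set U, small U first (add the entries for U minus each lowest piece of U):
  |U|=1: {4}:1  {5}:1
  |U|=2: {3,4}:1  {4,5}:2
  |U|=3: {3,4,5}:3
  |U|=4: {2,3,4,5}:3
  start at 0(p): 3

3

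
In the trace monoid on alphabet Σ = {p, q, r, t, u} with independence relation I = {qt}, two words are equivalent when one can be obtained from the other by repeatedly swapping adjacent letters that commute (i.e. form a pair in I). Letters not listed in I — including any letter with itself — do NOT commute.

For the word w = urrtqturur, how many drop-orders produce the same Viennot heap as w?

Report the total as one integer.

3

#0=u has no predecessor
#1=r depends on [0:u]
#2=r depends on [1:r]
#3=t depends on [2:r]
#4=q depends on [2:r]
#5=t depends on [3:t]
#6=u depends on [4:q, 5:t]
#7=r depends on [6:u]
#8=u depends on [7:r]
#9=r depends on [8:u]
sources: [0:u]
N(rest) = Σ N(rest − s) over sources s of rest; N(one piece) = 1:
  size 1 → [9]=1
  size 2 → [8,9]=1
  size 3 → [7,8,9]=1
  size 4 → [6,7,8,9]=1
  size 5 → [4,6,7,8,9]=1  [5,6,7,8,9]=1
  size 6 → [3,5,6,7,8,9]=1  [4,5,6,7,8,9]=2
  size 7 → [3,4,5,6,7,8,9]=3
  size 8 → [2,3,4,5,6,7,8,9]=3
  first=0(u) contributes 3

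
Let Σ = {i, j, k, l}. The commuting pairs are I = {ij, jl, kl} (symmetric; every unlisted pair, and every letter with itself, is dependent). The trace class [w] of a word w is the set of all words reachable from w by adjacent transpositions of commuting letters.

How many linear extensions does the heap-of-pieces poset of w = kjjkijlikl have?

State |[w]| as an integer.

0(k) covers ∅
1(j) covers 0:k
2(j) covers 1:j
3(k) covers 2:j
4(i) covers 3:k
5(j) covers 3:k
6(l) covers 4:i
7(i) covers 6:l
8(k) covers 5:j, 7:i
9(l) covers 7:i
floor of heap: 0:k
completions by unplaced set U, small U first (add the entries for U minus each lowest piece of U):
  |U|=1: {8}:1  {9}:1
  |U|=2: {5,8}:1  {8,9}:2
  |U|=3: {5,8,9}:3  {7,8,9}:2
  |U|=4: {5,7,8,9}:5  {6,7,8,9}:2
  |U|=5: {4,6,7,8,9}:2  {5,6,7,8,9}:7
  |U|=6: {4,5,6,7,8,9}:9
  |U|=7: {3,4,5,6,7,8,9}:9
  |U|=8: {2,3,4,5,6,7,8,9}:9
  start at 0(k): 9

9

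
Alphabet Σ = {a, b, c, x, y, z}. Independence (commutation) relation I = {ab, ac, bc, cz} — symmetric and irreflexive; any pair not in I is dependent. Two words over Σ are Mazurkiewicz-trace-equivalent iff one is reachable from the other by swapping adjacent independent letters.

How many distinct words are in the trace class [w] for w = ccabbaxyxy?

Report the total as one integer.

90

0(c) covers ∅
1(c) covers 0:c
2(a) covers ∅
3(b) covers ∅
4(b) covers 3:b
5(a) covers 2:a
6(x) covers 1:c, 4:b, 5:a
7(y) covers 6:x
8(x) covers 7:y
9(y) covers 8:x
floor of heap: 0:c, 2:a, 3:b
completions by unplaced set U, small U first (add the entries for U minus each lowest piece of U):
  |U|=1: {9}:1
  |U|=2: {8,9}:1
  |U|=3: {7,8,9}:1
  |U|=4: {6,7,8,9}:1
  |U|=5: {1,6,7,8,9}:1  {4,6,7,8,9}:1  {5,6,7,8,9}:1
  |U|=6: {0,1,6,7,8,9}:1  {1,4,6,7,8,9}:2  {1,5,6,7,8,9}:2  {2,5,6,7,8,9}:1  {3,4,6,7,8,9}:1  {4,5,6,7,8,9}:2
  |U|=7: {0,1,4,6,7,8,9}:3  {0,1,5,6,7,8,9}:3  {1,2,5,6,7,8,9}:3  {1,3,4,6,7,8,9}:3  {1,4,5,6,7,8,9}:6  {2,4,5,6,7,8,9}:3  {3,4,5,6,7,8,9}:3
  |U|=8: {0,1,2,5,6,7,8,9}:6  {0,1,3,4,6,7,8,9}:6  {0,1,4,5,6,7,8,9}:12  {1,2,4,5,6,7,8,9}:12  {1,3,4,5,6,7,8,9}:12  {2,3,4,5,6,7,8,9}:6
  start at 0(c): 30
  start at 2(a): 30
  start at 3(b): 30
sum over floor = 90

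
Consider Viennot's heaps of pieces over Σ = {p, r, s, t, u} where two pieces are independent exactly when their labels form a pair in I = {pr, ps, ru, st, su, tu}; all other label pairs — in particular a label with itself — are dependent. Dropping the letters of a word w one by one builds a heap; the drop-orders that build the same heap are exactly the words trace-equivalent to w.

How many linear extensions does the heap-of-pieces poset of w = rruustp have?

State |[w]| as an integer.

drop 0:r onto floor
drop 1:r onto {0:r}
drop 2:u onto floor
drop 3:u onto {2:u}
drop 4:s onto {1:r}
drop 5:t onto {1:r}
drop 6:p onto {3:u, 5:t}
ground layer = {0:r, 2:u}
drop-orders for the pieces not yet dropped (sum over which currently-grounded one goes next):
  1 to go: {4} 1  {6} 1
  2 to go: {3,6} 1  {4,6} 2  {5,6} 1
  3 to go: {2,3,6} 1  {3,4,6} 3  {3,5,6} 2  {4,5,6} 3
  4 to go: {1,4,5,6} 3  {2,3,4,6} 4  {2,3,5,6} 3  {3,4,5,6} 8
  5 to go: {0,1,4,5,6} 3  {1,3,4,5,6} 11  {2,3,4,5,6} 15
  if 0:r drops first: 26 orders
  if 2:u drops first: 14 orders
heap linearizations: 40

40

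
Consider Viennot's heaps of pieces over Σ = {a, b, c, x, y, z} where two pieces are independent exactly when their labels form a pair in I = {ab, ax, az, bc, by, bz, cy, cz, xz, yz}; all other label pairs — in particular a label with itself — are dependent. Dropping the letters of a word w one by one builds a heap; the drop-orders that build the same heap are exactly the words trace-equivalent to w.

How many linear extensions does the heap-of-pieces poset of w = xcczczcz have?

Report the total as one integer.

56

#0=x has no predecessor
#1=c depends on [0:x]
#2=c depends on [1:c]
#3=z has no predecessor
#4=c depends on [2:c]
#5=z depends on [3:z]
#6=c depends on [4:c]
#7=z depends on [5:z]
sources: [0:x, 3:z]
N(rest) = Σ N(rest − s) over sources s of rest; N(one piece) = 1:
  size 1 → [6]=1  [7]=1
  size 2 → [4,6]=1  [5,7]=1  [6,7]=2
  size 3 → [2,4,6]=1  [3,5,7]=1  [4,6,7]=3  [5,6,7]=3
  size 4 → [1,2,4,6]=1  [2,4,6,7]=4  [3,5,6,7]=4  [4,5,6,7]=6
  size 5 → [0,1,2,4,6]=1  [1,2,4,6,7]=5  [2,4,5,6,7]=10  [3,4,5,6,7]=10
  size 6 → [0,1,2,4,6,7]=6  [1,2,4,5,6,7]=15  [2,3,4,5,6,7]=20
  first=0(x) contributes 35
  first=3(z) contributes 21
|[w]| = 56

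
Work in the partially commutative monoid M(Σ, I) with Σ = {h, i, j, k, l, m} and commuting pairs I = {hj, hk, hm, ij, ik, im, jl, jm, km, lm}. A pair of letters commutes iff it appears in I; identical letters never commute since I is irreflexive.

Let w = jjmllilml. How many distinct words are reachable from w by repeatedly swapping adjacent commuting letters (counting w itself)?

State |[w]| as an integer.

756

piece 0:j — minimal
piece 1:j rests on {0:j}
piece 2:m — minimal
piece 3:l — minimal
piece 4:l rests on {3:l}
piece 5:i rests on {4:l}
piece 6:l rests on {5:i}
piece 7:m rests on {2:m}
piece 8:l rests on {6:l}
minimal pieces: {0:j, 2:m, 3:l}
ways to finish when only these pieces remain (= sum over removing one remaining piece with nothing left below it):
  1 left: {1}→1  {7}→1  {8}→1
  2 left: {0,1}→1  {1,7}→2  {1,8}→2  {2,7}→1  {6,8}→1  {7,8}→2
  3 left: {0,1,7}→3  {0,1,8}→3  {1,2,7}→3  {1,6,8}→3  {1,7,8}→6  {2,7,8}→3  {5,6,8}→1  {6,7,8}→3
  4 left: {0,1,2,7}→6  {0,1,6,8}→6  {0,1,7,8}→12  {1,2,7,8}→12  {1,5,6,8}→4  {1,6,7,8}→12  {2,6,7,8}→6  {4,5,6,8}→1  {5,6,7,8}→4
  5 left: {0,1,2,7,8}→30  {0,1,5,6,8}→10  {0,1,6,7,8}→30  {1,2,6,7,8}→30  {1,4,5,6,8}→5  {1,5,6,7,8}→20  {2,5,6,7,8}→10  {3,4,5,6,8}→1  {4,5,6,7,8}→5
  6 left: {0,1,2,6,7,8}→90  {0,1,4,5,6,8}→15  {0,1,5,6,7,8}→60  {1,2,5,6,7,8}→60  {1,3,4,5,6,8}→6  {1,4,5,6,7,8}→30  {2,4,5,6,7,8}→15  {3,4,5,6,7,8}→6
  7 left: {0,1,2,5,6,7,8}→210  {0,1,3,4,5,6,8}→21  {0,1,4,5,6,7,8}→105  {1,2,4,5,6,7,8}→105  {1,3,4,5,6,7,8}→42  {2,3,4,5,6,7,8}→21
  placing 0:j first → 168 extensions
  placing 2:m first → 168 extensions
  placing 3:l first → 420 extensions
total linear extensions = 756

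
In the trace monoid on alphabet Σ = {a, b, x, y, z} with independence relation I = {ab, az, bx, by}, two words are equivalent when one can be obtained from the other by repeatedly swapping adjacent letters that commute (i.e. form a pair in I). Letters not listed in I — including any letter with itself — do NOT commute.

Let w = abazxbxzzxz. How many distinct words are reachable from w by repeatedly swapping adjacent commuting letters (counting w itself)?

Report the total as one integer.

drop 0:a onto floor
drop 1:b onto floor
drop 2:a onto {0:a}
drop 3:z onto {1:b}
drop 4:x onto {2:a, 3:z}
drop 5:b onto {3:z}
drop 6:x onto {4:x}
drop 7:z onto {5:b, 6:x}
drop 8:z onto {7:z}
drop 9:x onto {8:z}
drop 10:z onto {9:x}
ground layer = {0:a, 1:b}
drop-orders for the pieces not yet dropped (sum over which currently-grounded one goes next):
  1 to go: {10} 1
  2 to go: {9,10} 1
  3 to go: {8,9,10} 1
  4 to go: {7,8,9,10} 1
  5 to go: {5,7,8,9,10} 1  {6,7,8,9,10} 1
  6 to go: {4,6,7,8,9,10} 1  {5,6,7,8,9,10} 2
  7 to go: {2,4,6,7,8,9,10} 1  {4,5,6,7,8,9,10} 3
  8 to go: {0,2,4,6,7,8,9,10} 1  {2,4,5,6,7,8,9,10} 4  {3,4,5,6,7,8,9,10} 3
  9 to go: {0,2,4,5,6,7,8,9,10} 5  {1,3,4,5,6,7,8,9,10} 3  {2,3,4,5,6,7,8,9,10} 7
  if 0:a drops first: 10 orders
  if 1:b drops first: 12 orders
heap linearizations: 22

22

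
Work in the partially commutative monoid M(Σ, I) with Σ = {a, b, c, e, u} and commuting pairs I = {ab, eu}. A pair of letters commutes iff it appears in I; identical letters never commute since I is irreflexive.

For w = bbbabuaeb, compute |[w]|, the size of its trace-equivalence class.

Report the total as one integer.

5

piece 0:b — minimal
piece 1:b rests on {0:b}
piece 2:b rests on {1:b}
piece 3:a — minimal
piece 4:b rests on {2:b}
piece 5:u rests on {3:a, 4:b}
piece 6:a rests on {5:u}
piece 7:e rests on {6:a}
piece 8:b rests on {7:e}
minimal pieces: {0:b, 3:a}
ways to finish when only these pieces remain (= sum over removing one remaining piece with nothing left below it):
  1 left: {8}→1
  2 left: {7,8}→1
  3 left: {6,7,8}→1
  4 left: {5,6,7,8}→1
  5 left: {3,5,6,7,8}→1  {4,5,6,7,8}→1
  6 left: {2,4,5,6,7,8}→1  {3,4,5,6,7,8}→2
  7 left: {1,2,4,5,6,7,8}→1  {2,3,4,5,6,7,8}→3
  placing 0:b first → 4 extensions
  placing 3:a first → 1 extensions
total linear extensions = 5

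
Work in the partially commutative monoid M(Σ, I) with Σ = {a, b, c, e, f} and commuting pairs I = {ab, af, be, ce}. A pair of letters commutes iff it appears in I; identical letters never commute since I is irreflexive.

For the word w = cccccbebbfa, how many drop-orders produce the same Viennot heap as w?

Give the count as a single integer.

39

0(c) covers ∅
1(c) covers 0:c
2(c) covers 1:c
3(c) covers 2:c
4(c) covers 3:c
5(b) covers 4:c
6(e) covers ∅
7(b) covers 5:b
8(b) covers 7:b
9(f) covers 6:e, 8:b
10(a) covers 4:c, 6:e
floor of heap: 0:c, 6:e
completions by unplaced set U, small U first (add the entries for U minus each lowest piece of U):
  |U|=1: {9}:1  {10}:1
  |U|=2: {8,9}:1  {9,10}:2
  |U|=3: {6,9,10}:2  {7,8,9}:1  {8,9,10}:3
  |U|=4: {5,7,8,9}:1  {6,8,9,10}:5  {7,8,9,10}:4
  |U|=5: {5,7,8,9,10}:5  {6,7,8,9,10}:9
  |U|=6: {4,5,7,8,9,10}:5  {5,6,7,8,9,10}:14
  |U|=7: {3,4,5,7,8,9,10}:5  {4,5,6,7,8,9,10}:19
  |U|=8: {2,3,4,5,7,8,9,10}:5  {3,4,5,6,7,8,9,10}:24
  |U|=9: {1,2,3,4,5,7,8,9,10}:5  {2,3,4,5,6,7,8,9,10}:29
  start at 0(c): 34
  start at 6(e): 5
sum over floor = 39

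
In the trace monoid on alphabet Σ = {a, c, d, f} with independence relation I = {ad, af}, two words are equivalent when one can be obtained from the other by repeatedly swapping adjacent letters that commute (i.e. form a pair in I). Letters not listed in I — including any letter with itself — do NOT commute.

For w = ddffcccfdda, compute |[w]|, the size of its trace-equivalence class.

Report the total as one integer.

4

#0=d has no predecessor
#1=d depends on [0:d]
#2=f depends on [1:d]
#3=f depends on [2:f]
#4=c depends on [3:f]
#5=c depends on [4:c]
#6=c depends on [5:c]
#7=f depends on [6:c]
#8=d depends on [7:f]
#9=d depends on [8:d]
#10=a depends on [6:c]
sources: [0:d]
N(rest) = Σ N(rest − s) over sources s of rest; N(one piece) = 1:
  size 1 → [9]=1  [10]=1
  size 2 → [8,9]=1  [9,10]=2
  size 3 → [7,8,9]=1  [8,9,10]=3
  size 4 → [7,8,9,10]=4
  size 5 → [6,7,8,9,10]=4
  size 6 → [5,6,7,8,9,10]=4
  size 7 → [4,5,6,7,8,9,10]=4
  size 8 → [3,4,5,6,7,8,9,10]=4
  size 9 → [2,3,4,5,6,7,8,9,10]=4
  first=0(d) contributes 4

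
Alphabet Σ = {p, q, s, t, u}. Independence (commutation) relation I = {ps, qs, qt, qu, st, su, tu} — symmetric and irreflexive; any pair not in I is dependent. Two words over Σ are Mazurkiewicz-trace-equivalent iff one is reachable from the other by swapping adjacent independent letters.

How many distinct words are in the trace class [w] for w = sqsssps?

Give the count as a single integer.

21

piece 0:s — minimal
piece 1:q — minimal
piece 2:s rests on {0:s}
piece 3:s rests on {2:s}
piece 4:s rests on {3:s}
piece 5:p rests on {1:q}
piece 6:s rests on {4:s}
minimal pieces: {0:s, 1:q}
ways to finish when only these pieces remain (= sum over removing one remaining piece with nothing left below it):
  1 left: {5}→1  {6}→1
  2 left: {1,5}→1  {4,6}→1  {5,6}→2
  3 left: {1,5,6}→3  {3,4,6}→1  {4,5,6}→3
  4 left: {1,4,5,6}→6  {2,3,4,6}→1  {3,4,5,6}→4
  5 left: {0,2,3,4,6}→1  {1,3,4,5,6}→10  {2,3,4,5,6}→5
  placing 0:s first → 15 extensions
  placing 1:q first → 6 extensions
total linear extensions = 21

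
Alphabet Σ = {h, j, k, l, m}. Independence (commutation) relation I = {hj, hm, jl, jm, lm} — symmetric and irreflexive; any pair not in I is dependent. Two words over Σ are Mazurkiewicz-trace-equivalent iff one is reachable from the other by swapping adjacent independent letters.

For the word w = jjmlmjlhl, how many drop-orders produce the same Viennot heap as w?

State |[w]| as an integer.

1260

piece 0:j — minimal
piece 1:j rests on {0:j}
piece 2:m — minimal
piece 3:l — minimal
piece 4:m rests on {2:m}
piece 5:j rests on {1:j}
piece 6:l rests on {3:l}
piece 7:h rests on {6:l}
piece 8:l rests on {7:h}
minimal pieces: {0:j, 2:m, 3:l}
ways to finish when only these pieces remain (= sum over removing one remaining piece with nothing left below it):
  1 left: {4}→1  {5}→1  {8}→1
  2 left: {1,5}→1  {2,4}→1  {4,5}→2  {4,8}→2  {5,8}→2  {7,8}→1
  3 left: {0,1,5}→1  {1,4,5}→3  {1,5,8}→3  {2,4,5}→3  {2,4,8}→3  {4,5,8}→6  {4,7,8}→3  {5,7,8}→3  {6,7,8}→1
  4 left: {0,1,4,5}→4  {0,1,5,8}→4  {1,2,4,5}→6  {1,4,5,8}→12  {1,5,7,8}→6  {2,4,5,8}→12  {2,4,7,8}→6  {3,6,7,8}→1  {4,5,7,8}→12  {4,6,7,8}→4  {5,6,7,8}→4
  5 left: {0,1,2,4,5}→10  {0,1,4,5,8}→20  {0,1,5,7,8}→10  {1,2,4,5,8}→30  {1,4,5,7,8}→30  {1,5,6,7,8}→10  {2,4,5,7,8}→30  {2,4,6,7,8}→10  {3,4,6,7,8}→5  {3,5,6,7,8}→5  {4,5,6,7,8}→20
  6 left: {0,1,2,4,5,8}→60  {0,1,4,5,7,8}→60  {0,1,5,6,7,8}→20  {1,2,4,5,7,8}→90  {1,3,5,6,7,8}→15  {1,4,5,6,7,8}→60  {2,3,4,6,7,8}→15  {2,4,5,6,7,8}→60  {3,4,5,6,7,8}→30
  7 left: {0,1,2,4,5,7,8}→210  {0,1,3,5,6,7,8}→35  {0,1,4,5,6,7,8}→140  {1,2,4,5,6,7,8}→210  {1,3,4,5,6,7,8}→105  {2,3,4,5,6,7,8}→105
  placing 0:j first → 420 extensions
  placing 2:m first → 280 extensions
  placing 3:l first → 560 extensions
total linear extensions = 1260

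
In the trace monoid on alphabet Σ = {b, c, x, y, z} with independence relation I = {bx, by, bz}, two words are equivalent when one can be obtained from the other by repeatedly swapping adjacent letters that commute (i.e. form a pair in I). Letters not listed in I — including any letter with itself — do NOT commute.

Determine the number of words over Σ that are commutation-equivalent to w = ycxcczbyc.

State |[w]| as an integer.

0(y) covers ∅
1(c) covers 0:y
2(x) covers 1:c
3(c) covers 2:x
4(c) covers 3:c
5(z) covers 4:c
6(b) covers 4:c
7(y) covers 5:z
8(c) covers 6:b, 7:y
floor of heap: 0:y
completions by unplaced set U, small U first (add the entries for U minus each lowest piece of U):
  |U|=1: {8}:1
  |U|=2: {6,8}:1  {7,8}:1
  |U|=3: {5,7,8}:1  {6,7,8}:2
  |U|=4: {5,6,7,8}:3
  |U|=5: {4,5,6,7,8}:3
  |U|=6: {3,4,5,6,7,8}:3
  |U|=7: {2,3,4,5,6,7,8}:3
  start at 0(y): 3

3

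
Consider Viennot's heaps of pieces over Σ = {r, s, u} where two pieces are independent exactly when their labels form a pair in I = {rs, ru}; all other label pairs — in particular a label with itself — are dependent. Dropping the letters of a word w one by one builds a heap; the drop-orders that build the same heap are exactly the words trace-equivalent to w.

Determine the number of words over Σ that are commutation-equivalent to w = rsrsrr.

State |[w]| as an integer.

15

#0=r has no predecessor
#1=s has no predecessor
#2=r depends on [0:r]
#3=s depends on [1:s]
#4=r depends on [2:r]
#5=r depends on [4:r]
sources: [0:r, 1:s]
N(rest) = Σ N(rest − s) over sources s of rest; N(one piece) = 1:
  size 1 → [3]=1  [5]=1
  size 2 → [1,3]=1  [3,5]=2  [4,5]=1
  size 3 → [1,3,5]=3  [2,4,5]=1  [3,4,5]=3
  size 4 → [0,2,4,5]=1  [1,3,4,5]=6  [2,3,4,5]=4
  first=0(r) contributes 10
  first=1(s) contributes 5
|[w]| = 15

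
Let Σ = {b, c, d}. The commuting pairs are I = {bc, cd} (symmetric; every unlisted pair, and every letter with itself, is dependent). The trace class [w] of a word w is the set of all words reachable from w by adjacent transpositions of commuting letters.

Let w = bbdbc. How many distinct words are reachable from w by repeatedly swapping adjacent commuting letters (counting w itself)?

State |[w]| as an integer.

#0=b has no predecessor
#1=b depends on [0:b]
#2=d depends on [1:b]
#3=b depends on [2:d]
#4=c has no predecessor
sources: [0:b, 4:c]
N(rest) = Σ N(rest − s) over sources s of rest; N(one piece) = 1:
  size 1 → [3]=1  [4]=1
  size 2 → [2,3]=1  [3,4]=2
  size 3 → [1,2,3]=1  [2,3,4]=3
  first=0(b) contributes 4
  first=4(c) contributes 1
|[w]| = 5

5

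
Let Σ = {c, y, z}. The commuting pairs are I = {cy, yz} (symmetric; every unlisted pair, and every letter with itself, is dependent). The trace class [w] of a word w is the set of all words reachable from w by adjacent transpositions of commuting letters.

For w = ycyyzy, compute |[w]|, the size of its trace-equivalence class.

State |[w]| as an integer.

15

#0=y has no predecessor
#1=c has no predecessor
#2=y depends on [0:y]
#3=y depends on [2:y]
#4=z depends on [1:c]
#5=y depends on [3:y]
sources: [0:y, 1:c]
N(rest) = Σ N(rest − s) over sources s of rest; N(one piece) = 1:
  size 1 → [4]=1  [5]=1
  size 2 → [1,4]=1  [3,5]=1  [4,5]=2
  size 3 → [1,4,5]=3  [2,3,5]=1  [3,4,5]=3
  size 4 → [0,2,3,5]=1  [1,3,4,5]=6  [2,3,4,5]=4
  first=0(y) contributes 10
  first=1(c) contributes 5
|[w]| = 15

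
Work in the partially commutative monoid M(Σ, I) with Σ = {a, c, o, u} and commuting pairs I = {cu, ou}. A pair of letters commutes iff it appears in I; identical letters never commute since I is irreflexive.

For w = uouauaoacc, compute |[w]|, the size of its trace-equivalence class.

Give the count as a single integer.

drop 0:u onto floor
drop 1:o onto floor
drop 2:u onto {0:u}
drop 3:a onto {1:o, 2:u}
drop 4:u onto {3:a}
drop 5:a onto {4:u}
drop 6:o onto {5:a}
drop 7:a onto {6:o}
drop 8:c onto {7:a}
drop 9:c onto {8:c}
ground layer = {0:u, 1:o}
drop-orders for the pieces not yet dropped (sum over which currently-grounded one goes next):
  1 to go: {9} 1
  2 to go: {8,9} 1
  3 to go: {7,8,9} 1
  4 to go: {6,7,8,9} 1
  5 to go: {5,6,7,8,9} 1
  6 to go: {4,5,6,7,8,9} 1
  7 to go: {3,4,5,6,7,8,9} 1
  8 to go: {1,3,4,5,6,7,8,9} 1  {2,3,4,5,6,7,8,9} 1
  if 0:u drops first: 2 orders
  if 1:o drops first: 1 orders
heap linearizations: 3

3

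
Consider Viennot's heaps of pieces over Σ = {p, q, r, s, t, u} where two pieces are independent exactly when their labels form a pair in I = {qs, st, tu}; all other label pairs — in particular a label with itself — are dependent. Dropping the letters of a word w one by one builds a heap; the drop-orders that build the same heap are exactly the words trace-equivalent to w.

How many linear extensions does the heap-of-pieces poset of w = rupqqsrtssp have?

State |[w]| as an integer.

9

piece 0:r — minimal
piece 1:u rests on {0:r}
piece 2:p rests on {1:u}
piece 3:q rests on {2:p}
piece 4:q rests on {3:q}
piece 5:s rests on {2:p}
piece 6:r rests on {4:q, 5:s}
piece 7:t rests on {6:r}
piece 8:s rests on {6:r}
piece 9:s rests on {8:s}
piece 10:p rests on {7:t, 9:s}
minimal pieces: {0:r}
ways to finish when only these pieces remain (= sum over removing one remaining piece with nothing left below it):
  1 left: {10}→1
  2 left: {7,10}→1  {9,10}→1
  3 left: {7,9,10}→2  {8,9,10}→1
  4 left: {7,8,9,10}→3
  5 left: {6,7,8,9,10}→3
  6 left: {4,6,7,8,9,10}→3  {5,6,7,8,9,10}→3
  7 left: {3,4,6,7,8,9,10}→3  {4,5,6,7,8,9,10}→6
  8 left: {3,4,5,6,7,8,9,10}→9
  9 left: {2,3,4,5,6,7,8,9,10}→9
  placing 0:r first → 9 extensions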